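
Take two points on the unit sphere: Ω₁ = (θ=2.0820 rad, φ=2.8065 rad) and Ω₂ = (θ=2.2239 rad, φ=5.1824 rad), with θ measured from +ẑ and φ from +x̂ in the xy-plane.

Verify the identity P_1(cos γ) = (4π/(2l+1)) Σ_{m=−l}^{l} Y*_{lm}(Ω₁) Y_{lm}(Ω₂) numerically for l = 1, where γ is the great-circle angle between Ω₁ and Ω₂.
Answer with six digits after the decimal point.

-0.202065

Addition theorem: P_1(cos γ) = (4π/3) Σ_m Y*_{lm}(Ω₁) Y_{lm}(Ω₂), m = −1…1:
  m=-1: -0.284565+0.099093i × +0.124271+0.244638i = -0.059605-0.057301i  (running Σ = -0.059605-0.057301i)
  m=0: -0.239038-0.000000i × -0.296901+0.000000i = +0.070971+0.000000i  (running Σ = +0.011366-0.057301i)
  m=1: +0.284565+0.099093i × -0.124271+0.244638i = -0.059605+0.057301i  (running Σ = -0.048239+0.000000i)
Accumulated sum -0.048239+0.000000i; after 4π/(2l+1) scaling, -0.202065+0.000000i ⇒ P_1 = -0.202065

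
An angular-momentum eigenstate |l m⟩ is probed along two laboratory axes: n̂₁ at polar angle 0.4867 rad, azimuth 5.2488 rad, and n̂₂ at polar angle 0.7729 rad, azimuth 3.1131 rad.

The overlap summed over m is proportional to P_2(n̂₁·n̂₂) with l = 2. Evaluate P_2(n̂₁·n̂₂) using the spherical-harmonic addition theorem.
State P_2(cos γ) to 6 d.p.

Expand P_2 via completeness: Σ_{m} conj(Y_{2,m}) at Ω₁ times Y_{2,m} at Ω₂ —
  term(m=-2) = -0.00679 - 0.01439j   from Y*(Ω₁)=-0.04036 - 0.07424j, Y(Ω₂)=0.18800 + 0.01073j
  term(m=-1) = -0.06602 + 0.10417j   from Y*(Ω₁)=0.16322 - 0.27452j, Y(Ω₂)=-0.38600 - 0.01100j
  term(m=+0) = 0.07184 + 0.00000j   from Y*(Ω₁)=0.42380 + 0.00000j, Y(Ω₂)=0.16952 + 0.00000j
  term(m=+1) = -0.06602 - 0.10417j   from Y*(Ω₁)=-0.16322 - 0.27452j, Y(Ω₂)=0.38600 - 0.01100j
  term(m=+2) = -0.00679 + 0.01439j   from Y*(Ω₁)=-0.04036 + 0.07424j, Y(Ω₂)=0.18800 - 0.01073j
Total Σ_m = -0.07378 - 0.00000j. Multiply by 2.513274: -0.18544 - 0.00000j. P_2(cos γ) = -0.185436

-0.185436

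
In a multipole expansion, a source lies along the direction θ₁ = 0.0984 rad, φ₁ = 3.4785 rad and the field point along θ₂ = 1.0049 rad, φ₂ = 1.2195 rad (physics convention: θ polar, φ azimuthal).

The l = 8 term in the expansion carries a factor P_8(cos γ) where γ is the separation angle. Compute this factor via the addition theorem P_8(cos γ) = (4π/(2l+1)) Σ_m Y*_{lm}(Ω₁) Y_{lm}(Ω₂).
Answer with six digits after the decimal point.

-0.124361

Summing Y*_{l m}(θ₁,φ₁)·Y_{l m}(θ₂,φ₂) over m ∈ [−8, 8]; prefactor 4π/(2·8+1) = 0.739198:
  [-8]  conj(Y_{8,-8})(Ω₁) = -0.000000+0.000000i ; Y_{8,-8}(Ω₂) = -0.125627+0.043202i ; Δ = +0.000000-0.000000i
  [-7]  conj(Y_{8,-7})(Ω₁) = +0.000000-0.000000i ; Y_{8,-7}(Ω₂) = -0.212901-0.261924i ; Δ = -0.000000-0.000000i
  [-6]  conj(Y_{8,-6})(Ω₁) = -0.000002+0.000004i ; Y_{8,-6}(Ω₂) = +0.230706-0.387524i ; Δ = +0.000001+0.000002i
  [-5]  conj(Y_{8,-5})(Ω₁) = +0.000010-0.000087i ; Y_{8,-5}(Ω₂) = +0.240958+0.045264i ; Δ = +0.000006-0.000021i
  [-4]  conj(Y_{8,-4})(Ω₁) = +0.000272+0.001199i ; Y_{8,-4}(Ω₂) = -0.031217-0.186768i ; Δ = +0.000215-0.000088i
  [-3]  conj(Y_{8,-3})(Ω₁) = -0.006787-0.010824i ; Y_{8,-3}(Ω₂) = +0.306419-0.174188i ; Δ = -0.003965-0.002134i
  [-2]  conj(Y_{8,-2})(Ω₁) = +0.073778+0.058910i ; Y_{8,-2}(Ω₂) = -0.011597-0.009820i ; Δ = -0.000277-0.001408i
  [-1]  conj(Y_{8,-1})(Ω₁) = -0.419818-0.147046i ; Y_{8,-1}(Ω₂) = +0.119361-0.325680i ; Δ = -0.098000+0.119175i
  [+0]  conj(Y_{8,0})(Ω₁) = +0.968979-0.000000i ; Y_{8,0}(Ω₂) = +0.036948+0.000000i ; Δ = +0.035802+0.000000i
  [+1]  conj(Y_{8,1})(Ω₁) = +0.419818-0.147046i ; Y_{8,1}(Ω₂) = -0.119361-0.325680i ; Δ = -0.098000-0.119175i
  [+2]  conj(Y_{8,2})(Ω₁) = +0.073778-0.058910i ; Y_{8,2}(Ω₂) = -0.011597+0.009820i ; Δ = -0.000277+0.001408i
  [+3]  conj(Y_{8,3})(Ω₁) = +0.006787-0.010824i ; Y_{8,3}(Ω₂) = -0.306419-0.174188i ; Δ = -0.003965+0.002134i
  [+4]  conj(Y_{8,4})(Ω₁) = +0.000272-0.001199i ; Y_{8,4}(Ω₂) = -0.031217+0.186768i ; Δ = +0.000215+0.000088i
  [+5]  conj(Y_{8,5})(Ω₁) = -0.000010-0.000087i ; Y_{8,5}(Ω₂) = -0.240958+0.045264i ; Δ = +0.000006+0.000021i
  [+6]  conj(Y_{8,6})(Ω₁) = -0.000002-0.000004i ; Y_{8,6}(Ω₂) = +0.230706+0.387524i ; Δ = +0.000001-0.000002i
  [+7]  conj(Y_{8,7})(Ω₁) = -0.000000-0.000000i ; Y_{8,7}(Ω₂) = +0.212901-0.261924i ; Δ = -0.000000+0.000000i
  [+8]  conj(Y_{8,8})(Ω₁) = -0.000000-0.000000i ; Y_{8,8}(Ω₂) = -0.125627-0.043202i ; Δ = +0.000000+0.000000i
Accumulated sum -0.168237+0.000000i; after 4π/(2l+1) scaling, -0.124361+0.000000i ⇒ P_8 = -0.124361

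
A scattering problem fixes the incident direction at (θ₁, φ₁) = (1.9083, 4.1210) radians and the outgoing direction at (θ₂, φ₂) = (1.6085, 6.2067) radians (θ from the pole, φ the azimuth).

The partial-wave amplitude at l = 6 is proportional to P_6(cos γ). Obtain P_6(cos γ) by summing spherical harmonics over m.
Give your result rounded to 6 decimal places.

0.329562

Summing Y*_{l m}(θ₁,φ₁)·Y_{l m}(θ₂,φ₂) over m ∈ [−6, 6]; prefactor 4π/(2·6+1) = 0.966644:
  term(m=-6) = 0.16379 + 0.00855j   from Y*(Ω₁)=0.31315 - 0.13489j, Y(Ω₂)=0.43126 + 0.21308j
  term(m=-5) = -0.01400 + 0.02198j   from Y*(Ω₁)=0.07610 - 0.40745j, Y(Ω₂)=-0.05832 - 0.02346j
  term(m=-4) = 0.00959 + 0.01803j   from Y*(Ω₁)=-0.04161 - 0.04084j, Y(Ω₂)=-0.33395 - 0.10548j
  term(m=-3) = 0.02376 + 0.00062j   from Y*(Ω₁)=0.31837 - 0.06565j, Y(Ω₂)=0.07121 + 0.01663j
  term(m=-2) = 0.02731 - 0.04545j   from Y*(Ω₁)=0.06330 - 0.15486j, Y(Ω₂)=0.31324 + 0.04829j
  term(m=-1) = -0.01028 - 0.01816j   from Y*(Ω₁)=0.15123 + 0.22519j, Y(Ω₂)=-0.07671 - 0.00588j
  term(m=+0) = -0.05941 + 0.00000j   from Y*(Ω₁)=0.19264 + 0.00000j, Y(Ω₂)=-0.30840 + 0.00000j
  term(m=+1) = -0.01028 + 0.01816j   from Y*(Ω₁)=-0.15123 + 0.22519j, Y(Ω₂)=0.07671 - 0.00588j
  term(m=+2) = 0.02731 + 0.04545j   from Y*(Ω₁)=0.06330 + 0.15486j, Y(Ω₂)=0.31324 - 0.04829j
  term(m=+3) = 0.02376 - 0.00062j   from Y*(Ω₁)=-0.31837 - 0.06565j, Y(Ω₂)=-0.07121 + 0.01663j
  term(m=+4) = 0.00959 - 0.01803j   from Y*(Ω₁)=-0.04161 + 0.04084j, Y(Ω₂)=-0.33395 + 0.10548j
  term(m=+5) = -0.01400 - 0.02198j   from Y*(Ω₁)=-0.07610 - 0.40745j, Y(Ω₂)=0.05832 - 0.02346j
  term(m=+6) = 0.16379 - 0.00855j   from Y*(Ω₁)=0.31315 + 0.13489j, Y(Ω₂)=0.43126 - 0.21308j
Σ over m = 0.34093 + 0.00000j; ×(4π/13) → 0.32956 + 0.00000j. Real part: 0.329562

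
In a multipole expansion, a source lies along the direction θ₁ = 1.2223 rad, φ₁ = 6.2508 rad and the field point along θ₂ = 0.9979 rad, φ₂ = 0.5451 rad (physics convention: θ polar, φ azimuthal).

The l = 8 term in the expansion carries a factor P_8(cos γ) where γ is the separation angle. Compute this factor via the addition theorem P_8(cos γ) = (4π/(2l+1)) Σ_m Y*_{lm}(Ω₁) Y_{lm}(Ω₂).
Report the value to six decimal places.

Expand P_8 via completeness: Σ_{m} conj(Y_{8,m}) at Ω₁ times Y_{8,m} at Ω₂ —
  m=-8: Y*=0.30341 - 0.08042j  Y=-0.04414 + 0.12033j  product -0.00372 + 0.04006j
  m=-7: Y*=0.44450 - 0.10253j  Y=-0.25837 + 0.20643j  product -0.09368 + 0.11825j
  m=-6: Y*=0.19075 - 0.03754j  Y=-0.44792 + 0.05811j  product -0.08326 + 0.02790j
  m=-5: Y*=-0.25142 + 0.04107j  Y=-0.23781 - 0.10509j  product 0.06410 + 0.01665j
  m=-4: Y*=-0.30053 + 0.03915j  Y=0.09925 + 0.14213j  product -0.03539 - 0.03883j
  m=-3: Y*=0.12285 - 0.01197j  Y=0.02305 + 0.35679j  product 0.00710 + 0.04356j
  m=-2: Y*=0.32141 - 0.02085j  Y=-0.00233 + 0.00447j  product -0.00066 + 0.00149j
  m=-1: Y*=-0.06388 + 0.00207j  Y=0.29552 - 0.17920j  product -0.01851 + 0.01206j
  m=+0: Y*=-0.32306 + 0.00000j  Y=0.05752 + 0.00000j  product -0.01858 + 0.00000j
  m=+1: Y*=0.06388 + 0.00207j  Y=-0.29552 - 0.17920j  product -0.01851 - 0.01206j
  m=+2: Y*=0.32141 + 0.02085j  Y=-0.00233 - 0.00447j  product -0.00066 - 0.00149j
  m=+3: Y*=-0.12285 - 0.01197j  Y=-0.02305 + 0.35679j  product 0.00710 - 0.04356j
  m=+4: Y*=-0.30053 - 0.03915j  Y=0.09925 - 0.14213j  product -0.03539 + 0.03883j
  m=+5: Y*=0.25142 + 0.04107j  Y=0.23781 - 0.10509j  product 0.06410 - 0.01665j
  m=+6: Y*=0.19075 + 0.03754j  Y=-0.44792 - 0.05811j  product -0.08326 - 0.02790j
  m=+7: Y*=-0.44450 - 0.10253j  Y=0.25837 + 0.20643j  product -0.09368 - 0.11825j
  m=+8: Y*=0.30341 + 0.08042j  Y=-0.04414 - 0.12033j  product -0.00372 - 0.04006j
Accumulated sum -0.34659 - 0.00000j; after 4π/(2l+1) scaling, -0.25620 - 0.00000j ⇒ P_8 = -0.256199

-0.256199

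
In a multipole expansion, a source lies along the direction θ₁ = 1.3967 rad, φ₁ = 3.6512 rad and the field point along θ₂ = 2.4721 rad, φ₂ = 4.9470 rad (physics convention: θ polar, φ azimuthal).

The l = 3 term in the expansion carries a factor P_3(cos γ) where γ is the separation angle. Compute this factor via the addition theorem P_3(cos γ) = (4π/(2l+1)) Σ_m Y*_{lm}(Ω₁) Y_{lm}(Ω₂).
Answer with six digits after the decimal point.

Term-by-term m-sum for l=3 (normalisation 4π/7 = 1.795196):
  m=-3: Y*=(-0.016726, -0.398236)  Y=(-0.064533, -0.076023)  product (-0.029196, 0.026971)
  m=-2: Y*=(0.089985, 0.146249)  Y=(0.275277, -0.139562)  product (0.045181, 0.027701)
  m=-1: Y*=(0.236167, 0.131980)  Y=(0.096714, 0.404638)  product (-0.030564, 0.108327)
  m=+0: Y*=(-0.184225, -0.000000)  Y=(-0.021757, 0.000000)  product (0.004008, 0.000000)
  m=+1: Y*=(-0.236167, 0.131980)  Y=(-0.096714, 0.404638)  product (-0.030564, -0.108327)
  m=+2: Y*=(0.089985, -0.146249)  Y=(0.275277, 0.139562)  product (0.045181, -0.027701)
  m=+3: Y*=(0.016726, -0.398236)  Y=(0.064533, -0.076023)  product (-0.029196, -0.026971)
Total Σ_m = (-0.025148, -0.000000). Multiply by 1.795196: (-0.045145, -0.000000). P_3(cos γ) = -0.045145

-0.045145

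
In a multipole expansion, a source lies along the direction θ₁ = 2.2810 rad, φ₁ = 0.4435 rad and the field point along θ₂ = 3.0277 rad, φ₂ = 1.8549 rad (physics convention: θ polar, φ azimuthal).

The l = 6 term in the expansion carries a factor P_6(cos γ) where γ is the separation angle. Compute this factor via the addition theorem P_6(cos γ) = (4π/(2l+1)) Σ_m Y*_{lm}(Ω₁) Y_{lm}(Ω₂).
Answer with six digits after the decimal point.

-0.000728

Term-by-term m-sum for l=6 (normalisation 4π/13 = 0.966644):
  m=-6: -0.081398+0.042438i × +0.000000+0.000001i = -0.000000-0.000000i  (running Σ = -0.000000-0.000000i)
  m=-5: +0.164761-0.218222i × +0.000031+0.000005i = +0.000006-0.000006i  (running Σ = +0.000006-0.000006i)
  m=-4: -0.087481+0.424568i × +0.000247-0.000532i = +0.000204+0.000151i  (running Σ = +0.000210+0.000145i)
  m=-3: -0.073843-0.301362i × -0.005619-0.004913i = -0.001066+0.002056i  (running Σ = -0.000855+0.002202i)
  m=-2: -0.081441-0.099933i × -0.054550+0.034827i = +0.007923+0.002615i  (running Σ = +0.007068+0.004817i)
  m=-1: +0.329204+0.156393i × +0.098316+0.336697i = -0.020291+0.126218i  (running Σ = -0.013223+0.131035i)
  m=0: +0.029093-0.000000i × +0.883151+0.000000i = +0.025693+0.000000i  (running Σ = +0.012470+0.131035i)
  m=1: -0.329204+0.156393i × -0.098316+0.336697i = -0.020291-0.126218i  (running Σ = -0.007821+0.004817i)
  m=2: -0.081441+0.099933i × -0.054550-0.034827i = +0.007923-0.002615i  (running Σ = +0.000102+0.002202i)
  m=3: +0.073843-0.301362i × +0.005619-0.004913i = -0.001066-0.002056i  (running Σ = -0.000964+0.000145i)
  m=4: -0.087481-0.424568i × +0.000247+0.000532i = +0.000204-0.000151i  (running Σ = -0.000759-0.000006i)
  m=5: -0.164761-0.218222i × -0.000031+0.000005i = +0.000006+0.000006i  (running Σ = -0.000753-0.000000i)
  m=6: -0.081398-0.042438i × +0.000000-0.000001i = -0.000000+0.000000i  (running Σ = -0.000753+0.000000i)
Σ over m = -0.000753+0.000000i; ×(4π/13) → -0.000728+0.000000i. Real part: -0.000728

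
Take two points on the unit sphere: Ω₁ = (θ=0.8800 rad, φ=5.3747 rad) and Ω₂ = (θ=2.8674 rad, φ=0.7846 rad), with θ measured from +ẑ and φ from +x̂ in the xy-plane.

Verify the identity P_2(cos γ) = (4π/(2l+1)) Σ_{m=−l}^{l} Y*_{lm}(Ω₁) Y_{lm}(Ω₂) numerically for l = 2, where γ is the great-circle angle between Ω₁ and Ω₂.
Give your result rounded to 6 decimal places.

Term-by-term m-sum for l=2 (normalisation 4π/5 = 2.513274):
  m=-2: Y*=-0.055919-0.222544i  Y=+0.000045-0.028320i  product -0.006305+0.001574i
  m=-1: Y*=+0.233297-0.299170i  Y=-0.142503+0.142275i  product +0.009319+0.075825i
  m=+0: Y*=+0.068719-0.000000i  Y=+0.561413+0.000000i  product +0.038580+0.000000i
  m=+1: Y*=-0.233297-0.299170i  Y=+0.142503+0.142275i  product +0.009319-0.075825i
  m=+2: Y*=-0.055919+0.222544i  Y=+0.000045+0.028320i  product -0.006305-0.001574i
Σ over m = +0.044608-0.000000i; ×(4π/5) → +0.112112-0.000000i. Real part: 0.112112

0.112112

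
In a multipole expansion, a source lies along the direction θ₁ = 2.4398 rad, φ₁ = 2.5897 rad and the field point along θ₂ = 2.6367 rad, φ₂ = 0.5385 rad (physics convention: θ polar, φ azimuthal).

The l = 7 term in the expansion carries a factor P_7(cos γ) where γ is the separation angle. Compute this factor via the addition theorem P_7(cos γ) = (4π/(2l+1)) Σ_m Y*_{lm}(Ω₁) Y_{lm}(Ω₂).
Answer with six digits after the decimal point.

Term-by-term m-sum for l=7 (normalisation 4π/15 = 0.837758):
  m=-7: Y*=0.01755 - 0.01544j  Y=-0.00251 + 0.00182j  product -0.00002 + 0.00007j
  m=-6: Y*=0.10196 - 0.01748j  Y=0.02089 - 0.00187j  product 0.00210 - 0.00056j
  m=-5: Y*=0.25130 + 0.10099j  Y=-0.07841 - 0.03779j  product -0.01589 - 0.01742j
  m=-4: Y*=0.26522 + 0.35863j  Y=0.13474 + 0.20423j  product -0.03751 + 0.10249j
  m=-3: Y*=0.03318 + 0.38998j  Y=-0.02034 - 0.45474j  product 0.17666 - 0.02302j
  m=-2: Y*=0.01151 - 0.02284j  Y=-0.22245 + 0.41327j  product 0.00688 + 0.00984j
  m=-1: Y*=0.33472 - 0.20609j  Y=0.02082 - 0.01244j  product 0.00440 - 0.00845j
  m=+0: Y*=0.09916 + 0.00000j  Y=0.44916 + 0.00000j  product 0.04454 + 0.00000j
  m=+1: Y*=-0.33472 - 0.20609j  Y=-0.02082 - 0.01244j  product 0.00440 + 0.00845j
  m=+2: Y*=0.01151 + 0.02284j  Y=-0.22245 - 0.41327j  product 0.00688 - 0.00984j
  m=+3: Y*=-0.03318 + 0.38998j  Y=0.02034 - 0.45474j  product 0.17666 + 0.02302j
  m=+4: Y*=0.26522 - 0.35863j  Y=0.13474 - 0.20423j  product -0.03751 - 0.10249j
  m=+5: Y*=-0.25130 + 0.10099j  Y=0.07841 - 0.03779j  product -0.01589 + 0.01742j
  m=+6: Y*=0.10196 + 0.01748j  Y=0.02089 + 0.00187j  product 0.00210 + 0.00056j
  m=+7: Y*=-0.01755 - 0.01544j  Y=0.00251 + 0.00182j  product -0.00002 - 0.00007j
Accumulated sum 0.31780 - 0.00000j; after 4π/(2l+1) scaling, 0.26624 - 0.00000j ⇒ P_7 = 0.266239

0.266239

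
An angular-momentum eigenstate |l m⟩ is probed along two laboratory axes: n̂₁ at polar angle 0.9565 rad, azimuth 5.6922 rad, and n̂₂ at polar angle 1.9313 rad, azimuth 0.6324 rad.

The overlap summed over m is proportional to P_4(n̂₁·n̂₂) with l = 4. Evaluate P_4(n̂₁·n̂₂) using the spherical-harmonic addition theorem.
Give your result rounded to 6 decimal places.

Addition theorem: P_4(cos γ) = (4π/9) Σ_m Y*_{lm}(Ω₁) Y_{lm}(Ω₂), m = −4…4:
  [-4]  conj(Y_{4,-4})(Ω₁) = -0.140617-0.138455i ; Y_{4,-4}(Ω₂) = -0.277683-0.194902i ; Δ = +0.012062+0.065853i
  [-3]  conj(Y_{4,-3})(Ω₁) = -0.079047-0.385672i ; Y_{4,-3}(Ω₂) = +0.115986+0.342634i ; Δ = +0.122976-0.071817i
  [-2]  conj(Y_{4,-2})(Ω₁) = +0.112255-0.274005i ; Y_{4,-2}(Ω₂) = -0.011382+0.036027i ; Δ = +0.008594+0.007163i
  [-1]  conj(Y_{4,-1})(Ω₁) = -0.124801+0.083739i ; Y_{4,-1}(Ω₂) = +0.268156-0.196504i ; Δ = -0.017011+0.046979i
  [+0]  conj(Y_{4,0})(Ω₁) = -0.328319-0.000000i ; Y_{4,0}(Ω₂) = -0.020204+0.000000i ; Δ = +0.006633+0.000000i
  [+1]  conj(Y_{4,1})(Ω₁) = +0.124801+0.083739i ; Y_{4,1}(Ω₂) = -0.268156-0.196504i ; Δ = -0.017011-0.046979i
  [+2]  conj(Y_{4,2})(Ω₁) = +0.112255+0.274005i ; Y_{4,2}(Ω₂) = -0.011382-0.036027i ; Δ = +0.008594-0.007163i
  [+3]  conj(Y_{4,3})(Ω₁) = +0.079047-0.385672i ; Y_{4,3}(Ω₂) = -0.115986+0.342634i ; Δ = +0.122976+0.071817i
  [+4]  conj(Y_{4,4})(Ω₁) = -0.140617+0.138455i ; Y_{4,4}(Ω₂) = -0.277683+0.194902i ; Δ = +0.012062-0.065853i
Accumulated sum +0.259875+0.000000i; after 4π/(2l+1) scaling, +0.362854+0.000000i ⇒ P_4 = 0.362854

0.362854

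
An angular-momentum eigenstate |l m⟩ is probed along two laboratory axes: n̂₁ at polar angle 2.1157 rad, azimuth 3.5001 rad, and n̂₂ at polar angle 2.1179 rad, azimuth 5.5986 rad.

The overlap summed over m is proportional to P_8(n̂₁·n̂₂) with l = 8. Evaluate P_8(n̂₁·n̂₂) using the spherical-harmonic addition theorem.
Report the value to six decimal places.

Term-by-term m-sum for l=8 (normalisation 4π/17 = 0.739198):
  m=-8: Y*=(-0.141959, 0.039829)  Y=(0.100948, -0.105301)  product (-0.010136, 0.018969)
  m=-7: Y*=(-0.288411, 0.211187)  Y=(-0.028300, 0.354291)  product (-0.066660, -0.108158)
  m=-6: Y*=(-0.244581, 0.373108)  Y=(-0.254101, -0.367559)  product (0.199288, -0.004909)
  m=-5: Y*=(-0.043673, 0.193717)  Y=(0.195597, 0.056527)  product (-0.019493, 0.035422)
  m=-4: Y*=(-0.031908, -0.231845)  Y=(0.211184, -0.090098)  product (-0.027627, -0.046087)
  m=-3: Y*=(-0.157491, -0.291551)  Y=(-0.155103, 0.295785)  product (0.110664, -0.001363)
  m=-2: Y*=(0.056385, 0.049156)  Y=(0.013751, 0.067275)  product (-0.002532, 0.004469)
  m=-1: Y*=(0.321603, 0.120504)  Y=(-0.266722, -0.217718)  product (-0.059543, -0.102160)
  m=+0: Y*=(-0.024693, -0.000000)  Y=(-0.018273, 0.000000)  product (0.000451, 0.000000)
  m=+1: Y*=(-0.321603, 0.120504)  Y=(0.266722, -0.217718)  product (-0.059543, 0.102160)
  m=+2: Y*=(0.056385, -0.049156)  Y=(0.013751, -0.067275)  product (-0.002532, -0.004469)
  m=+3: Y*=(0.157491, -0.291551)  Y=(0.155103, 0.295785)  product (0.110664, 0.001363)
  m=+4: Y*=(-0.031908, 0.231845)  Y=(0.211184, 0.090098)  product (-0.027627, 0.046087)
  m=+5: Y*=(0.043673, 0.193717)  Y=(-0.195597, 0.056527)  product (-0.019493, -0.035422)
  m=+6: Y*=(-0.244581, -0.373108)  Y=(-0.254101, 0.367559)  product (0.199288, 0.004909)
  m=+7: Y*=(0.288411, 0.211187)  Y=(0.028300, 0.354291)  product (-0.066660, 0.108158)
  m=+8: Y*=(-0.141959, -0.039829)  Y=(0.100948, 0.105301)  product (-0.010136, -0.018969)
Total Σ_m = (0.248374, -0.000000). Multiply by 0.739198: (0.183597, -0.000000). P_8(cos γ) = 0.183597

0.183597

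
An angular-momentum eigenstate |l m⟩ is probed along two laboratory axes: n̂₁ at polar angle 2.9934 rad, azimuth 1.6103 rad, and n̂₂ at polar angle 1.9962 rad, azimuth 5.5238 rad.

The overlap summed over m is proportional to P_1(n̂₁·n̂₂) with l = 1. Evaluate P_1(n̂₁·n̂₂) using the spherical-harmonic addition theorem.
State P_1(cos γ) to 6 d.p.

0.311791

Expand P_1 via completeness: Σ_{m} conj(Y_{1,m}) at Ω₁ times Y_{1,m} at Ω₂ —
  term(m=-1) = -0.01150 + 0.01120j   from Y*(Ω₁)=-0.00201 + 0.05097j, Y(Ω₂)=0.22824 + 0.21666j
  term(m=+0) = 0.09744 + 0.00000j   from Y*(Ω₁)=-0.48325 + 0.00000j, Y(Ω₂)=-0.20164 + 0.00000j
  term(m=+1) = -0.01150 - 0.01120j   from Y*(Ω₁)=0.00201 + 0.05097j, Y(Ω₂)=-0.22824 + 0.21666j
Accumulated sum 0.07443 + 0.00000j; after 4π/(2l+1) scaling, 0.31179 + 0.00000j ⇒ P_1 = 0.311791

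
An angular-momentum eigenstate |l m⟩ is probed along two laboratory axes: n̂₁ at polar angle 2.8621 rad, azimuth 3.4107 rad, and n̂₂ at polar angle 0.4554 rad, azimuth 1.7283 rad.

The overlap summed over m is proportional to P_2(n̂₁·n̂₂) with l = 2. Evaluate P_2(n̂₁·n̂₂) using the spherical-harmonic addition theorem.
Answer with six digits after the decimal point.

Summing Y*_{l m}(θ₁,φ₁)·Y_{l m}(θ₂,φ₂) over m ∈ [−2, 2]; prefactor 4π/(2·2+1) = 2.513274:
  m=-2: Y*=(0.025241, 0.015069)  Y=(-0.071045, 0.023151)  product (-0.002142, -0.000486)
  m=-1: Y*=(0.197478, 0.054464)  Y=(-0.047864, -0.301377)  product (0.006962, -0.062122)
  m=+0: Y*=(0.558776, -0.000000)  Y=(0.447752, 0.000000)  product (0.250193, 0.000000)
  m=+1: Y*=(-0.197478, 0.054464)  Y=(0.047864, -0.301377)  product (0.006962, 0.062122)
  m=+2: Y*=(0.025241, -0.015069)  Y=(-0.071045, -0.023151)  product (-0.002142, 0.000486)
Σ over m = (0.259833, -0.000000); ×(4π/5) → (0.653032, -0.000000). Real part: 0.653032

0.653032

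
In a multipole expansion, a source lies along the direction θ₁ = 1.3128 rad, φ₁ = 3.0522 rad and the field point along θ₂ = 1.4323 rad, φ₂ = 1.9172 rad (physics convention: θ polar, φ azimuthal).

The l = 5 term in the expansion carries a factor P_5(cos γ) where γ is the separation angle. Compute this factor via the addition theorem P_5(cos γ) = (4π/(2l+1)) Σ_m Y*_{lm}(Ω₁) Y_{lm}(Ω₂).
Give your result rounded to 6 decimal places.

0.210416

Expand P_5 via completeness: Σ_{m} conj(Y_{5,m}) at Ω₁ times Y_{5,m} at Ω₂ —
  term(m=-5) = (0.142391, -0.099136)   from Y*(Ω₁)=(-0.353712, 0.169539), Y(Ω₂)=(-0.436596, 0.071005)
  term(m=-4) = (-0.010947, -0.062871)   from Y*(Ω₁)=(0.306607, -0.114558), Y(Ω₂)=(0.035900, -0.191640)
  term(m=-3) = (-0.034816, -0.009389)   from Y*(Ω₁)=(0.124873, -0.034315), Y(Ω₂)=(-0.240025, -0.141146)
  term(m=-2) = (-0.045306, 0.053876)   from Y*(Ω₁)=(-0.320126, 0.057851), Y(Ω₂)=(0.166501, -0.138207)
  term(m=-1) = (0.005456, 0.011718)   from Y*(Ω₁)=(-0.054785, 0.004910), Y(Ω₂)=(-0.079784, -0.221035)
  term(m=+0) = (0.070631, 0.000000)   from Y*(Ω₁)=(0.319580, -0.000000), Y(Ω₂)=(0.221011, 0.000000)
  term(m=+1) = (0.005456, -0.011718)   from Y*(Ω₁)=(0.054785, 0.004910), Y(Ω₂)=(0.079784, -0.221035)
  term(m=+2) = (-0.045306, -0.053876)   from Y*(Ω₁)=(-0.320126, -0.057851), Y(Ω₂)=(0.166501, 0.138207)
  term(m=+3) = (-0.034816, 0.009389)   from Y*(Ω₁)=(-0.124873, -0.034315), Y(Ω₂)=(0.240025, -0.141146)
  term(m=+4) = (-0.010947, 0.062871)   from Y*(Ω₁)=(0.306607, 0.114558), Y(Ω₂)=(0.035900, 0.191640)
  term(m=+5) = (0.142391, 0.099136)   from Y*(Ω₁)=(0.353712, 0.169539), Y(Ω₂)=(0.436596, 0.071005)
Accumulated sum (0.184188, -0.000000); after 4π/(2l+1) scaling, (0.210416, -0.000000) ⇒ P_5 = 0.210416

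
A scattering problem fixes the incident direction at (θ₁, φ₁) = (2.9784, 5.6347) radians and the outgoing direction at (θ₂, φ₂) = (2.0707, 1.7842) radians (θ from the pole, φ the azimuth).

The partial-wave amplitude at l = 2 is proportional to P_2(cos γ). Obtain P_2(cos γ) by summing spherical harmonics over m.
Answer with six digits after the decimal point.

-0.300450

Term-by-term m-sum for l=2 (normalisation 4π/5 = 2.513274):
  m=-2: 0.00276 - 0.00982j × -0.27083 + 0.12316j = 0.00046 + 0.00300j  (running Σ = 0.00046 + 0.00300j)
  m=-1: -0.09871 + 0.07480j × 0.06883 + 0.31763j = -0.03055 - 0.02620j  (running Σ = -0.03009 - 0.02320j)
  m=0: 0.60581 + 0.00000j × -0.09799 + 0.00000j = -0.05936 + 0.00000j  (running Σ = -0.08945 - 0.02320j)
  m=1: 0.09871 + 0.07480j × -0.06883 + 0.31763j = -0.03055 + 0.02620j  (running Σ = -0.12001 + 0.00300j)
  m=2: 0.00276 + 0.00982j × -0.27083 - 0.12316j = 0.00046 - 0.00300j  (running Σ = -0.11955 + 0.00000j)
Total Σ_m = -0.11955 + 0.00000j. Multiply by 2.513274: -0.30045 + 0.00000j. P_2(cos γ) = -0.300450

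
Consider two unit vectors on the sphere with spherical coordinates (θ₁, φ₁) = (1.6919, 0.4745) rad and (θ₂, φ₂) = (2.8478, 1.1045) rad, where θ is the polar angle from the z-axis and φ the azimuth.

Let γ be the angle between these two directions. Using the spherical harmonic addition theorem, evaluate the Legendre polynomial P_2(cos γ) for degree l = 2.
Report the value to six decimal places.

Expand P_2 via completeness: Σ_{m} conj(Y_{2,m}) at Ω₁ times Y_{2,m} at Ω₂ —
  [-2]  conj(Y_{2,-2})(Ω₁) = +0.221719+0.309394i ; Y_{2,-2}(Ω₂) = -0.019298-0.026017i ; Δ = +0.003771-0.011739i
  [-1]  conj(Y_{2,-1})(Ω₁) = -0.082411-0.042330i ; Y_{2,-1}(Ω₂) = -0.096270+0.191271i ; Δ = +0.016030-0.011688i
  [+0]  conj(Y_{2,0})(Ω₁) = -0.301583-0.000000i ; Y_{2,0}(Ω₂) = +0.551438+0.000000i ; Δ = -0.166304-0.000000i
  [+1]  conj(Y_{2,1})(Ω₁) = +0.082411-0.042330i ; Y_{2,1}(Ω₂) = +0.096270+0.191271i ; Δ = +0.016030+0.011688i
  [+2]  conj(Y_{2,2})(Ω₁) = +0.221719-0.309394i ; Y_{2,2}(Ω₂) = -0.019298+0.026017i ; Δ = +0.003771+0.011739i
Σ over m = -0.126702+0.000000i; ×(4π/5) → -0.318438+0.000000i. Real part: -0.318438

-0.318438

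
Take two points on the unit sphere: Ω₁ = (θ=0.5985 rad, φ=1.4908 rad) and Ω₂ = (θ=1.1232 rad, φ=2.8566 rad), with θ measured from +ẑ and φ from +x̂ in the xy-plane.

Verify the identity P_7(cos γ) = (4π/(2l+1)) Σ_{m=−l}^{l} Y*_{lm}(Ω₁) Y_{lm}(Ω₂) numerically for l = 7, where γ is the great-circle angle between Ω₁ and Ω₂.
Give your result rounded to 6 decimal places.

Summing Y*_{l m}(θ₁,φ₁)·Y_{l m}(θ₂,φ₂) over m ∈ [−7, 7]; prefactor 4π/(2·7+1) = 0.837758:
  [-7]  conj(Y_{7,-7})(Ω₁) = -0.00479 - 0.00763j ; Y_{7,-7}(Ω₂) = 0.09958 - 0.22051j ; Δ = -0.00216 + 0.00030j
  [-6]  conj(Y_{7,-6})(Ω₁) = -0.04385 + 0.02283j ; Y_{7,-6}(Ω₂) = -0.06029 + 0.43043j ; Δ = -0.00718 - 0.02025j
  [-5]  conj(Y_{7,-5})(Ω₁) = 0.06386 + 0.15106j ; Y_{7,-5}(Ω₂) = -0.04556 - 0.31020j ; Δ = 0.04395 - 0.02669j
  [-4]  conj(Y_{7,-4})(Ω₁) = 0.34060 - 0.11286j ; Y_{7,-4}(Ω₂) = -0.04949 - 0.10767j ; Δ = -0.02901 - 0.03109j
  [-3]  conj(Y_{7,-3})(Ω₁) = -0.11557 - 0.47229j ; Y_{7,-3}(Ω₂) = 0.23113 + 0.26576j ; Δ = 0.09880 - 0.13988j
  [-2]  conj(Y_{7,-2})(Ω₁) = -0.26499 + 0.04276j ; Y_{7,-2}(Ω₂) = -0.02721 - 0.01744j ; Δ = 0.00796 + 0.00346j
  [-1]  conj(Y_{7,-1})(Ω₁) = -0.02027 - 0.25281j ; Y_{7,-1}(Ω₂) = -0.31713 - 0.09291j ; Δ = -0.01706 + 0.08206j
  [+0]  conj(Y_{7,0})(Ω₁) = -0.36298 + 0.00000j ; Y_{7,0}(Ω₂) = 0.07414 + 0.00000j ; Δ = -0.02691 + 0.00000j
  [+1]  conj(Y_{7,1})(Ω₁) = 0.02027 - 0.25281j ; Y_{7,1}(Ω₂) = 0.31713 - 0.09291j ; Δ = -0.01706 - 0.08206j
  [+2]  conj(Y_{7,2})(Ω₁) = -0.26499 - 0.04276j ; Y_{7,2}(Ω₂) = -0.02721 + 0.01744j ; Δ = 0.00796 - 0.00346j
  [+3]  conj(Y_{7,3})(Ω₁) = 0.11557 - 0.47229j ; Y_{7,3}(Ω₂) = -0.23113 + 0.26576j ; Δ = 0.09880 + 0.13988j
  [+4]  conj(Y_{7,4})(Ω₁) = 0.34060 + 0.11286j ; Y_{7,4}(Ω₂) = -0.04949 + 0.10767j ; Δ = -0.02901 + 0.03109j
  [+5]  conj(Y_{7,5})(Ω₁) = -0.06386 + 0.15106j ; Y_{7,5}(Ω₂) = 0.04556 - 0.31020j ; Δ = 0.04395 + 0.02669j
  [+6]  conj(Y_{7,6})(Ω₁) = -0.04385 - 0.02283j ; Y_{7,6}(Ω₂) = -0.06029 - 0.43043j ; Δ = -0.00718 + 0.02025j
  [+7]  conj(Y_{7,7})(Ω₁) = 0.00479 - 0.00763j ; Y_{7,7}(Ω₂) = -0.09958 - 0.22051j ; Δ = -0.00216 - 0.00030j
Σ over m = 0.16368 + 0.00000j; ×(4π/15) → 0.13713 + 0.00000j. Real part: 0.137126

0.137126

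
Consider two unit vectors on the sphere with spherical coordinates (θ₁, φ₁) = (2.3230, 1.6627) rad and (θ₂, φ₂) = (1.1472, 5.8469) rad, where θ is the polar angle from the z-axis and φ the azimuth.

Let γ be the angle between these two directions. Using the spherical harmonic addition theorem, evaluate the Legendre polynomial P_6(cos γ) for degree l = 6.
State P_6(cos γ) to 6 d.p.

Summing Y*_{l m}(θ₁,φ₁)·Y_{l m}(θ₂,φ₂) over m ∈ [−6, 6]; prefactor 4π/(2·6+1) = 0.966644:
  term(m=-6) = +0.020293+0.000559i   from Y*(Ω₁)=-0.062366-0.038359i, Y(Ω₂)=-0.240080+0.138701i
  term(m=-5) = +0.049335+0.090168i   from Y*(Ω₁)=+0.105261-0.212713i, Y(Ω₂)=-0.248317+0.354810i
  term(m=-4) = -0.045763+0.076006i   from Y*(Ω₁)=+0.391374+0.150726i, Y(Ω₂)=-0.036695+0.208334i
  term(m=-3) = +0.085652+0.001180i   from Y*(Ω₁)=-0.100712+0.355978i, Y(Ω₂)=-0.059960-0.223648i
  term(m=-2) = -0.005370-0.009501i   from Y*(Ω₁)=+0.036065+0.006705i, Y(Ω₂)=-0.191259-0.227890i
  term(m=-1) = -0.025322+0.043398i   from Y*(Ω₁)=-0.034202+0.371102i, Y(Ω₂)=+0.122193+0.056973i
  term(m=+0) = -0.022199-0.000000i   from Y*(Ω₁)=-0.071819-0.000000i, Y(Ω₂)=+0.309102+0.000000i
  term(m=+1) = -0.025322-0.043398i   from Y*(Ω₁)=+0.034202+0.371102i, Y(Ω₂)=-0.122193+0.056973i
  term(m=+2) = -0.005370+0.009501i   from Y*(Ω₁)=+0.036065-0.006705i, Y(Ω₂)=-0.191259+0.227890i
  term(m=+3) = +0.085652-0.001180i   from Y*(Ω₁)=+0.100712+0.355978i, Y(Ω₂)=+0.059960-0.223648i
  term(m=+4) = -0.045763-0.076006i   from Y*(Ω₁)=+0.391374-0.150726i, Y(Ω₂)=-0.036695-0.208334i
  term(m=+5) = +0.049335-0.090168i   from Y*(Ω₁)=-0.105261-0.212713i, Y(Ω₂)=+0.248317+0.354810i
  term(m=+6) = +0.020293-0.000559i   from Y*(Ω₁)=-0.062366+0.038359i, Y(Ω₂)=-0.240080-0.138701i
Accumulated sum +0.135453-0.000000i; after 4π/(2l+1) scaling, +0.130935-0.000000i ⇒ P_6 = 0.130935

0.130935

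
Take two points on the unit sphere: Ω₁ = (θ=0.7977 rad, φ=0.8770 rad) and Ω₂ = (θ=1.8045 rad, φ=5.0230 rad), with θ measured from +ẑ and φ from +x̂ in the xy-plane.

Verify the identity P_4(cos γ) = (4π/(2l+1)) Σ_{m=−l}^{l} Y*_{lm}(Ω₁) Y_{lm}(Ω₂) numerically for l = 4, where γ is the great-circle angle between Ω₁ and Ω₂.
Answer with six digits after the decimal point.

Term-by-term m-sum for l=4 (normalisation 4π/9 = 1.396263):
  term(m=-4) = -0.029470+0.035362i   from Y*(Ω₁)=-0.108434-0.041610i, Y(Ω₂)=+0.127813-0.375165i
  term(m=-3) = -0.084831-0.010950i   from Y*(Ω₁)=-0.279638+0.156636i, Y(Ω₂)=+0.214214+0.159147i
  term(m=-2) = +0.034695+0.074077i   from Y*(Ω₁)=-0.075365+0.406762i, Y(Ω₂)=+0.160791-0.115087i
  term(m=-1) = -0.014691+0.023103i   from Y*(Ω₁)=+0.062587+0.075248i, Y(Ω₂)=+0.085497+0.266343i
  term(m=+0) = -0.055193-0.000000i   from Y*(Ω₁)=-0.349749-0.000000i, Y(Ω₂)=+0.157807+0.000000i
  term(m=+1) = -0.014691-0.023103i   from Y*(Ω₁)=-0.062587+0.075248i, Y(Ω₂)=-0.085497+0.266343i
  term(m=+2) = +0.034695-0.074077i   from Y*(Ω₁)=-0.075365-0.406762i, Y(Ω₂)=+0.160791+0.115087i
  term(m=+3) = -0.084831+0.010950i   from Y*(Ω₁)=+0.279638+0.156636i, Y(Ω₂)=-0.214214+0.159147i
  term(m=+4) = -0.029470-0.035362i   from Y*(Ω₁)=-0.108434+0.041610i, Y(Ω₂)=+0.127813+0.375165i
Accumulated sum -0.243786+0.000000i; after 4π/(2l+1) scaling, -0.340389+0.000000i ⇒ P_4 = -0.340389

-0.340389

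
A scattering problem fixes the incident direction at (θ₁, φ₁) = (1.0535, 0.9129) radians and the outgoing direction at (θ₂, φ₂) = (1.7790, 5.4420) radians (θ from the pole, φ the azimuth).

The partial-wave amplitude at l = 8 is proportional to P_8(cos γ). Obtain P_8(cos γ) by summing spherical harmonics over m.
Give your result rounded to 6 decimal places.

-0.167059

Expand P_8 via completeness: Σ_{m} conj(Y_{8,m}) at Ω₁ times Y_{8,m} at Ω₂ —
  [-8]  conj(Y_{8,-8})(Ω₁) = (0.087854, 0.143042) ; Y_{8,-8}(Ω₂) = (0.390432, 0.186820) ; Δ = (0.007578, 0.072261)
  [-7]  conj(Y_{8,-7})(Ω₁) = (0.379860, 0.040845) ; Y_{8,-7}(Ω₂) = (-0.337615, 0.140712) ; Δ = (-0.133994, 0.039661)
  [-6]  conj(Y_{8,-6})(Ω₁) = (0.299894, -0.312379) ; Y_{8,-6}(Ω₂) = (-0.038954, 0.111997) ; Δ = (0.023303, 0.045756)
  [-5]  conj(Y_{8,-5})(Ω₁) = (-0.019646, -0.131872) ; Y_{8,-5}(Ω₂) = (-0.172455, -0.310885) ; Δ = (-0.037609, 0.028850)
  [-4]  conj(Y_{8,-4})(Ω₁) = (0.247836, 0.138632) ; Y_{8,-4}(Ω₂) = (-0.002353, -0.000534) ; Δ = (-0.000509, -0.000458)
  [-3]  conj(Y_{8,-3})(Ω₁) = (0.267695, -0.114094) ; Y_{8,-3}(Ω₂) = (0.270172, -0.192078) ; Δ = (0.050409, -0.082243)
  [-2]  conj(Y_{8,-2})(Ω₁) = (-0.037453, 0.143677) ; Y_{8,-2}(Ω₂) = (-0.005503, 0.049115) ; Δ = (-0.006851, -0.002630)
  [-1]  conj(Y_{8,-1})(Ω₁) = (0.197468, 0.255542) ; Y_{8,-1}(Ω₂) = (0.211232, 0.236220) ; Δ = (-0.018653, 0.100625)
  [+0]  conj(Y_{8,0})(Ω₁) = (-0.103091, -0.000000) ; Y_{8,0}(Ω₂) = (-0.064511, 0.000000) ; Δ = (0.006650, 0.000000)
  [+1]  conj(Y_{8,1})(Ω₁) = (-0.197468, 0.255542) ; Y_{8,1}(Ω₂) = (-0.211232, 0.236220) ; Δ = (-0.018653, -0.100625)
  [+2]  conj(Y_{8,2})(Ω₁) = (-0.037453, -0.143677) ; Y_{8,2}(Ω₂) = (-0.005503, -0.049115) ; Δ = (-0.006851, 0.002630)
  [+3]  conj(Y_{8,3})(Ω₁) = (-0.267695, -0.114094) ; Y_{8,3}(Ω₂) = (-0.270172, -0.192078) ; Δ = (0.050409, 0.082243)
  [+4]  conj(Y_{8,4})(Ω₁) = (0.247836, -0.138632) ; Y_{8,4}(Ω₂) = (-0.002353, 0.000534) ; Δ = (-0.000509, 0.000458)
  [+5]  conj(Y_{8,5})(Ω₁) = (0.019646, -0.131872) ; Y_{8,5}(Ω₂) = (0.172455, -0.310885) ; Δ = (-0.037609, -0.028850)
  [+6]  conj(Y_{8,6})(Ω₁) = (0.299894, 0.312379) ; Y_{8,6}(Ω₂) = (-0.038954, -0.111997) ; Δ = (0.023303, -0.045756)
  [+7]  conj(Y_{8,7})(Ω₁) = (-0.379860, 0.040845) ; Y_{8,7}(Ω₂) = (0.337615, 0.140712) ; Δ = (-0.133994, -0.039661)
  [+8]  conj(Y_{8,8})(Ω₁) = (0.087854, -0.143042) ; Y_{8,8}(Ω₂) = (0.390432, -0.186820) ; Δ = (0.007578, -0.072261)
Σ over m = (-0.226000, -0.000000); ×(4π/17) → (-0.167059, -0.000000). Real part: -0.167059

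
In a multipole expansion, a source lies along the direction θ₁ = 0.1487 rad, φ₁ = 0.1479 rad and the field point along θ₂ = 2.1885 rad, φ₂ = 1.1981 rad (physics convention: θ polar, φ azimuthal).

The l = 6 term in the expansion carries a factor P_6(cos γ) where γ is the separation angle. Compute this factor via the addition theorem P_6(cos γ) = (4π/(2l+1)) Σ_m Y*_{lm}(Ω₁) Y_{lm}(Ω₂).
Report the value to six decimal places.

Term-by-term m-sum for l=6 (normalisation 4π/13 = 0.966644):
  term(m=-6) = (0.000001, -0.000000)   from Y*(Ω₁)=(0.000003, 0.000004), Y(Ω₂)=(0.087535, -0.111542)
  term(m=-5) = (-0.000021, -0.000035)   from Y*(Ω₁)=(0.000087, 0.000080), Y(Ω₂)=(-0.334111, -0.100681)
  term(m=-4) = (-0.000348, 0.000620)   from Y*(Ω₁)=(0.001392, 0.000935), Y(Ω₂)=(0.033875, 0.422475)
  term(m=-3) = (0.002291, -0.000021)   from Y*(Ω₁)=(0.014679, 0.006977), Y(Ω₂)=(0.126775, -0.061663)
  term(m=-2) = (0.015495, 0.026469)   from Y*(Ω₁)=(0.102317, 0.031180), Y(Ω₂)=(0.210708, 0.194489)
  term(m=-1) = (0.056966, -0.099356)   from Y*(Ω₁)=(0.431395, 0.064273), Y(Ω₂)=(0.095614, -0.244558)
  term(m=+0) = (0.176505, 0.000000)   from Y*(Ω₁)=(0.794119, -0.000000), Y(Ω₂)=(0.222265, 0.000000)
  term(m=+1) = (0.056966, 0.099356)   from Y*(Ω₁)=(-0.431395, 0.064273), Y(Ω₂)=(-0.095614, -0.244558)
  term(m=+2) = (0.015495, -0.026469)   from Y*(Ω₁)=(0.102317, -0.031180), Y(Ω₂)=(0.210708, -0.194489)
  term(m=+3) = (0.002291, 0.000021)   from Y*(Ω₁)=(-0.014679, 0.006977), Y(Ω₂)=(-0.126775, -0.061663)
  term(m=+4) = (-0.000348, -0.000620)   from Y*(Ω₁)=(0.001392, -0.000935), Y(Ω₂)=(0.033875, -0.422475)
  term(m=+5) = (-0.000021, 0.000035)   from Y*(Ω₁)=(-0.000087, 0.000080), Y(Ω₂)=(0.334111, -0.100681)
  term(m=+6) = (0.000001, 0.000000)   from Y*(Ω₁)=(0.000003, -0.000004), Y(Ω₂)=(0.087535, 0.111542)
Σ over m = (0.325272, 0.000000); ×(4π/13) → (0.314422, 0.000000). Real part: 0.314422

0.314422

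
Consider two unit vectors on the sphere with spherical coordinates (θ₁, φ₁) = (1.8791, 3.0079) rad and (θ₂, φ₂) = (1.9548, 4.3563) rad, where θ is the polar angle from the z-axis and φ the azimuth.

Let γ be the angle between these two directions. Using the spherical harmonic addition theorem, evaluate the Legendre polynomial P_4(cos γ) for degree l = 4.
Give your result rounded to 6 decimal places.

Addition theorem: P_4(cos γ) = (4π/9) Σ_m Y*_{lm}(Ω₁) Y_{lm}(Ω₂), m = −4…4:
  [-4]  conj(Y_{4,-4})(Ω₁) = (0.313860, -0.185913) ; Y_{4,-4}(Ω₂) = (0.047719, 0.323529) ; Δ = (0.075125, 0.092671)
  [-3]  conj(Y_{4,-3})(Ω₁) = (0.302504, -0.128281) ; Y_{4,-3}(Ω₂) = (-0.327542, 0.180014) ; Δ = (-0.075990, 0.096472)
  [-2]  conj(Y_{4,-2})(Ω₁) = (-0.104124, 0.028524) ; Y_{4,-2}(Ω₂) = (0.003817, 0.003296) ; Δ = (-0.000491, -0.000234)
  [-1]  conj(Y_{4,-1})(Ω₁) = (-0.319319, 0.042947) ; Y_{4,-1}(Ω₂) = (-0.115578, 0.310739) ; Δ = (0.023561, -0.104189)
  [+0]  conj(Y_{4,0})(Ω₁) = (0.056533, -0.000000) ; Y_{4,0}(Ω₂) = (-0.055125, 0.000000) ; Δ = (-0.003116, 0.000000)
  [+1]  conj(Y_{4,1})(Ω₁) = (0.319319, 0.042947) ; Y_{4,1}(Ω₂) = (0.115578, 0.310739) ; Δ = (0.023561, 0.104189)
  [+2]  conj(Y_{4,2})(Ω₁) = (-0.104124, -0.028524) ; Y_{4,2}(Ω₂) = (0.003817, -0.003296) ; Δ = (-0.000491, 0.000234)
  [+3]  conj(Y_{4,3})(Ω₁) = (-0.302504, -0.128281) ; Y_{4,3}(Ω₂) = (0.327542, 0.180014) ; Δ = (-0.075990, -0.096472)
  [+4]  conj(Y_{4,4})(Ω₁) = (0.313860, 0.185913) ; Y_{4,4}(Ω₂) = (0.047719, -0.323529) ; Δ = (0.075125, -0.092671)
Total Σ_m = (0.041293, -0.000000). Multiply by 1.396263: (0.057656, -0.000000). P_4(cos γ) = 0.057656

0.057656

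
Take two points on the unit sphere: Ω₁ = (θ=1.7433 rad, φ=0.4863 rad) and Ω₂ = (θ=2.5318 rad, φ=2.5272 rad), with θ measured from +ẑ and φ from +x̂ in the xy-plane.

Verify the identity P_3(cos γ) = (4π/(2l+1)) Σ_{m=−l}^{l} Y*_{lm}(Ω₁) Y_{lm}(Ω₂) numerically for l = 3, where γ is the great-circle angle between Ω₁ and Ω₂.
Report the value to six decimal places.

Addition theorem: P_3(cos γ) = (4π/7) Σ_m Y*_{lm}(Ω₁) Y_{lm}(Ω₂), m = −3…3:
  m=-3: Y*=(0.044545, 0.396426)  Y=(0.021083, -0.075480)  product (0.030861, 0.004996)
  m=-2: Y*=(-0.095879, -0.140690)  Y=(-0.092156, -0.258866)  product (-0.027584, 0.037785)
  m=-1: Y*=(-0.240007, -0.126878)  Y=(-0.356932, -0.251808)  product (0.053717, 0.105723)
  m=+0: Y*=(0.182730, -0.000000)  Y=(-0.110157, 0.000000)  product (-0.020129, 0.000000)
  m=+1: Y*=(0.240007, -0.126878)  Y=(0.356932, -0.251808)  product (0.053717, -0.105723)
  m=+2: Y*=(-0.095879, 0.140690)  Y=(-0.092156, 0.258866)  product (-0.027584, -0.037785)
  m=+3: Y*=(-0.044545, 0.396426)  Y=(-0.021083, -0.075480)  product (0.030861, -0.004996)
Accumulated sum (0.093860, -0.000000); after 4π/(2l+1) scaling, (0.168498, -0.000000) ⇒ P_3 = 0.168498

0.168498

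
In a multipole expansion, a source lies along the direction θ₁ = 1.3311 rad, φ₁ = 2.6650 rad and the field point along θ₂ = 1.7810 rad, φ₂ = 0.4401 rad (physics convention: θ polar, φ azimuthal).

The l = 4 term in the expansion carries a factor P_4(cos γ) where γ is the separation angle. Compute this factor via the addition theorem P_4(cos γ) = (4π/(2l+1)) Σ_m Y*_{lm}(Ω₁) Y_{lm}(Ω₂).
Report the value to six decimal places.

-0.423299

Expand P_4 via completeness: Σ_{m} conj(Y_{4,m}) at Ω₁ times Y_{4,m} at Ω₂ —
  m=-4: -0.129767-0.372074i × -0.076300-0.397582i = -0.138029+0.079982i  (running Σ = -0.138029+0.079982i)
  m=-3: -0.038285+0.269687i × -0.060559+0.236678i = -0.061511-0.025393i  (running Σ = -0.199539+0.054589i)
  m=-2: -0.110679+0.155818i × -0.141697+0.171475i = -0.011036-0.041058i  (running Σ = -0.210576+0.013531i)
  m=-1: +0.252588-0.130408i × +0.235406-0.110853i = +0.045004-0.058699i  (running Σ = -0.165571-0.045168i)
  m=0: +0.150249-0.000000i × +0.186202+0.000000i = +0.027977+0.000000i  (running Σ = -0.137594-0.045168i)
  m=1: -0.252588-0.130408i × -0.235406-0.110853i = +0.045004+0.058699i  (running Σ = -0.092590+0.013531i)
  m=2: -0.110679-0.155818i × -0.141697-0.171475i = -0.011036+0.041058i  (running Σ = -0.103626+0.054589i)
  m=3: +0.038285+0.269687i × +0.060559+0.236678i = -0.061511+0.025393i  (running Σ = -0.165137+0.079982i)
  m=4: -0.129767+0.372074i × -0.076300+0.397582i = -0.138029-0.079982i  (running Σ = -0.303166+0.000000i)
Accumulated sum -0.303166+0.000000i; after 4π/(2l+1) scaling, -0.423299+0.000000i ⇒ P_4 = -0.423299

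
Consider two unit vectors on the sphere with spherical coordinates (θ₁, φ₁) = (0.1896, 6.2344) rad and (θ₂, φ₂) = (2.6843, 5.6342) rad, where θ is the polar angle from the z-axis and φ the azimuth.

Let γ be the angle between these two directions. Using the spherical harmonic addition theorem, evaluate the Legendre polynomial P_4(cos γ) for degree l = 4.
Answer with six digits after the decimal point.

-0.193920

Expand P_4 via completeness: Σ_{m} conj(Y_{4,m}) at Ω₁ times Y_{4,m} at Ω₂ —
  m=-4: Y*=(0.000548, -0.000108)  Y=(-0.014375, 0.008728)  product (-0.000007, 0.000006)
  m=-3: Y*=(0.008141, -0.001200)  Y=(0.035509, -0.089904)  product (0.000181, -0.000775)
  m=-2: Y*=(0.068013, -0.006657)  Y=(0.081452, 0.291105)  product (0.007478, 0.019257)
  m=-1: Y*=(0.328090, -0.016019)  Y=(-0.393504, -0.298514)  product (-0.133887, -0.091636)
  m=+0: Y*=(0.700658, -0.000000)  Y=(0.162111, 0.000000)  product (0.113584, 0.000000)
  m=+1: Y*=(-0.328090, -0.016019)  Y=(0.393504, -0.298514)  product (-0.133887, 0.091636)
  m=+2: Y*=(0.068013, 0.006657)  Y=(0.081452, -0.291105)  product (0.007478, -0.019257)
  m=+3: Y*=(-0.008141, -0.001200)  Y=(-0.035509, -0.089904)  product (0.000181, 0.000775)
  m=+4: Y*=(0.000548, 0.000108)  Y=(-0.014375, -0.008728)  product (-0.000007, -0.000006)
Total Σ_m = (-0.138885, -0.000000). Multiply by 1.396263: (-0.193920, -0.000000). P_4(cos γ) = -0.193920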